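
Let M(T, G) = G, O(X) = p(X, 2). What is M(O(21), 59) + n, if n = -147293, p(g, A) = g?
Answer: -147234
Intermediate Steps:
O(X) = X
M(O(21), 59) + n = 59 - 147293 = -147234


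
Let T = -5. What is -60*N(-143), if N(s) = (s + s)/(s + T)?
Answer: -4290/37 ≈ -115.95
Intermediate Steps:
N(s) = 2*s/(-5 + s) (N(s) = (s + s)/(s - 5) = (2*s)/(-5 + s) = 2*s/(-5 + s))
-60*N(-143) = -120*(-143)/(-5 - 143) = -120*(-143)/(-148) = -120*(-143)*(-1)/148 = -60*143/74 = -4290/37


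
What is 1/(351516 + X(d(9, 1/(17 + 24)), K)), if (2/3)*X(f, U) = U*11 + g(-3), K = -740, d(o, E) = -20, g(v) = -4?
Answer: 1/339300 ≈ 2.9472e-6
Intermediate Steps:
X(f, U) = -6 + 33*U/2 (X(f, U) = 3*(U*11 - 4)/2 = 3*(11*U - 4)/2 = 3*(-4 + 11*U)/2 = -6 + 33*U/2)
1/(351516 + X(d(9, 1/(17 + 24)), K)) = 1/(351516 + (-6 + (33/2)*(-740))) = 1/(351516 + (-6 - 12210)) = 1/(351516 - 12216) = 1/339300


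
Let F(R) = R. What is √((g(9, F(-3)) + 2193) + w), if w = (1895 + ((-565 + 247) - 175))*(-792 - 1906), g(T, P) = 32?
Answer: I*√3780371 ≈ 1944.3*I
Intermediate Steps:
w = -3782596 (w = (1895 + (-318 - 175))*(-2698) = (1895 - 493)*(-2698) = 1402*(-2698) = -3782596)
√((g(9, F(-3)) + 2193) + w) = √((32 + 2193) - 3782596) = √(2225 - 3782596) = √(-3780371) = I*√3780371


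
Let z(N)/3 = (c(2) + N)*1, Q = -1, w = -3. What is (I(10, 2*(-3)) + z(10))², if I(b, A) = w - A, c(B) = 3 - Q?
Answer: 2025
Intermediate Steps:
c(B) = 4 (c(B) = 3 - 1*(-1) = 3 + 1 = 4)
z(N) = 12 + 3*N (z(N) = 3*((4 + N)*1) = 3*(4 + N) = 12 + 3*N)
I(b, A) = -3 - A
(I(10, 2*(-3)) + z(10))² = ((-3 - 2*(-3)) + (12 + 3*10))² = ((-3 - 1*(-6)) + (12 + 30))² = ((-3 + 6) + 42)² = (3 + 42)² = 45² = 2025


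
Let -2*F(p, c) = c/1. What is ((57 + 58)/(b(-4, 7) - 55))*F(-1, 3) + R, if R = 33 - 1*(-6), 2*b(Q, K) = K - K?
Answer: 927/22 ≈ 42.136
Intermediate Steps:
b(Q, K) = 0 (b(Q, K) = (K - K)/2 = (½)*0 = 0)
F(p, c) = -c/2 (F(p, c) = -c/(2*1) = -c/2)
R = 39 (R = 33 + 6 = 39)
((57 + 58)/(b(-4, 7) - 55))*F(-1, 3) + R = ((57 + 58)/(0 - 55))*(-½*3) + 39 = (115/(-55))*(-3/2) + 39 = (115*(-1/55))*(-3/2) + 39 = -23/11*(-3/2) + 39 = 69/22 + 39 = 927/22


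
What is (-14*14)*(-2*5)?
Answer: 1960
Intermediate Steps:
(-14*14)*(-2*5) = -196*(-10) = 1960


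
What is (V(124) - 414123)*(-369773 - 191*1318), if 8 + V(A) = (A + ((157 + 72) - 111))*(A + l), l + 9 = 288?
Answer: 196773490155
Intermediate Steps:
l = 279 (l = -9 + 288 = 279)
V(A) = -8 + (118 + A)*(279 + A) (V(A) = -8 + (A + ((157 + 72) - 111))*(A + 279) = -8 + (A + (229 - 111))*(279 + A) = -8 + (A + 118)*(279 + A) = -8 + (118 + A)*(279 + A))
(V(124) - 414123)*(-369773 - 191*1318) = ((32914 + 124² + 397*124) - 414123)*(-369773 - 191*1318) = ((32914 + 15376 + 49228) - 414123)*(-369773 - 251738) = (97518 - 414123)*(-621511) = -316605*(-621511) = 196773490155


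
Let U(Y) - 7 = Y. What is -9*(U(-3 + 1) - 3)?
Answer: -18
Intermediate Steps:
U(Y) = 7 + Y
-9*(U(-3 + 1) - 3) = -9*((7 + (-3 + 1)) - 3) = -9*((7 - 2) - 3) = -9*(5 - 3) = -9*2 = -18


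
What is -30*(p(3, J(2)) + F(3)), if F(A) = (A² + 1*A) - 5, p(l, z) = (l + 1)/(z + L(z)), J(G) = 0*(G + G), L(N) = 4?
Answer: -240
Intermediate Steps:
J(G) = 0 (J(G) = 0*(2*G) = 0)
p(l, z) = (1 + l)/(4 + z) (p(l, z) = (l + 1)/(z + 4) = (1 + l)/(4 + z))
F(A) = -5 + A + A² (F(A) = (A² + A) - 5 = (A + A²) - 5 = -5 + A + A²)
-30*(p(3, J(2)) + F(3)) = -30*((1 + 3)/(4 + 0) + (-5 + 3 + 3²)) = -30*(4/4 + (-5 + 3 + 9)) = -30*((¼)*4 + 7) = -30*(1 + 7) = -30*8 = -240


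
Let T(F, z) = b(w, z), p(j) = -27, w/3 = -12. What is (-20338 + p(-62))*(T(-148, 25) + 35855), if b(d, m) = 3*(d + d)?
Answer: -725788235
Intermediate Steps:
w = -36 (w = 3*(-12) = -36)
b(d, m) = 6*d (b(d, m) = 3*(2*d) = 6*d)
T(F, z) = -216 (T(F, z) = 6*(-36) = -216)
(-20338 + p(-62))*(T(-148, 25) + 35855) = (-20338 - 27)*(-216 + 35855) = -20365*35639 = -725788235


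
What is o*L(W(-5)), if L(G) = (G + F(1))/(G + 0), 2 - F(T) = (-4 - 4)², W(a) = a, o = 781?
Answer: 52327/5 ≈ 10465.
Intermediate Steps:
F(T) = -62 (F(T) = 2 - (-4 - 4)² = 2 - 1*(-8)² = 2 - 1*64 = 2 - 64 = -62)
L(G) = (-62 + G)/G (L(G) = (G - 62)/(G + 0) = (-62 + G)/G)
o*L(W(-5)) = 781*((-62 - 5)/(-5)) = 781*(-⅕*(-67)) = 781*(67/5) = 52327/5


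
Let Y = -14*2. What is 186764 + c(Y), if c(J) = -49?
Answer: 186715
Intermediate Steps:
Y = -28
186764 + c(Y) = 186764 - 49 = 186715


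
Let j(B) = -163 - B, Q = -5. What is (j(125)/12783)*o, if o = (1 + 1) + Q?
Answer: 288/4261 ≈ 0.067590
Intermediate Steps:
o = -3 (o = (1 + 1) - 5 = 2 - 5 = -3)
(j(125)/12783)*o = ((-163 - 1*125)/12783)*(-3) = ((-163 - 125)*(1/12783))*(-3) = -288*1/12783*(-3) = -96/4261*(-3) = 288/4261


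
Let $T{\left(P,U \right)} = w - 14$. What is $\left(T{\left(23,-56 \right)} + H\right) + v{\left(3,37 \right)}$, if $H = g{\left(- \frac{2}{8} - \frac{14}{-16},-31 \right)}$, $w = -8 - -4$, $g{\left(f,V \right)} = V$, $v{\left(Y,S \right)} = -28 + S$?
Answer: $-40$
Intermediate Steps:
$w = -4$ ($w = -8 + 4 = -4$)
$H = -31$
$T{\left(P,U \right)} = -18$ ($T{\left(P,U \right)} = -4 - 14 = -18$)
$\left(T{\left(23,-56 \right)} + H\right) + v{\left(3,37 \right)} = \left(-18 - 31\right) + \left(-28 + 37\right) = -49 + 9 = -40$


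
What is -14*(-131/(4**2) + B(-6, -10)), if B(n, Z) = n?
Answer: 1589/8 ≈ 198.63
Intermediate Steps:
-14*(-131/(4**2) + B(-6, -10)) = -14*(-131/(4**2) - 6) = -14*(-131/16 - 6) = -14*(-227/16) = 1589/8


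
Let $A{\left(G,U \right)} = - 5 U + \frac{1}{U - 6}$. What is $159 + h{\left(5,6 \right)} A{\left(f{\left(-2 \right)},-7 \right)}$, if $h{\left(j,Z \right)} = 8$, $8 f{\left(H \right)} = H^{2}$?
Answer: $\frac{5699}{13} \approx 438.38$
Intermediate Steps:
$f{\left(H \right)} = \frac{H^{2}}{8}$
$A{\left(G,U \right)} = \frac{1}{-6 + U} - 5 U$ ($A{\left(G,U \right)} = - 5 U + \frac{1}{-6 + U} = \frac{1}{-6 + U} - 5 U$)
$159 + h{\left(5,6 \right)} A{\left(f{\left(-2 \right)},-7 \right)} = 159 + 8 \frac{1 - 5 \left(-7\right)^{2} + 30 \left(-7\right)}{-6 - 7} = 159 + 8 \frac{1 - 245 - 210}{-13} = 159 + 8 \left(- \frac{1 - 245 - 210}{13}\right) = 159 + 8 \left(\left(- \frac{1}{13}\right) \left(-454\right)\right) = 159 + 8 \cdot \frac{454}{13} = 159 + \frac{3632}{13} = \frac{5699}{13}$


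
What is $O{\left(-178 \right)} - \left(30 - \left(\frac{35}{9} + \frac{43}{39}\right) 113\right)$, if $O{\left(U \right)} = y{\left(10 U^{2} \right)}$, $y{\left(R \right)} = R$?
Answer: $\frac{37132762}{117} \approx 3.1737 \cdot 10^{5}$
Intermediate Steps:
$O{\left(U \right)} = 10 U^{2}$
$O{\left(-178 \right)} - \left(30 - \left(\frac{35}{9} + \frac{43}{39}\right) 113\right) = 10 \left(-178\right)^{2} - \left(30 - \left(\frac{35}{9} + \frac{43}{39}\right) 113\right) = 10 \cdot 31684 - \left(30 - \left(35 \cdot \frac{1}{9} + 43 \cdot \frac{1}{39}\right) 113\right) = 316840 - \left(30 - \left(\frac{35}{9} + \frac{43}{39}\right) 113\right) = 316840 + \left(\frac{584}{117} \cdot 113 - 30\right) = 316840 + \left(\frac{65992}{117} - 30\right) = 316840 + \frac{62482}{117} = \frac{37132762}{117}$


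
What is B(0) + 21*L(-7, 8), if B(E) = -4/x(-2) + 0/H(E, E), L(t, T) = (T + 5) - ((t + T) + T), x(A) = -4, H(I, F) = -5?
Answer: 85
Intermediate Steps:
L(t, T) = 5 - T - t (L(t, T) = (5 + T) - ((T + t) + T) = (5 + T) - (t + 2*T) = (5 + T) + (-t - 2*T) = 5 - T - t)
B(E) = 1 (B(E) = -4/(-4) + 0/(-5) = -4*(-¼) + 0*(-⅕) = 1 + 0 = 1)
B(0) + 21*L(-7, 8) = 1 + 21*(5 - 1*8 - 1*(-7)) = 1 + 21*(5 - 8 + 7) = 1 + 21*4 = 1 + 84 = 85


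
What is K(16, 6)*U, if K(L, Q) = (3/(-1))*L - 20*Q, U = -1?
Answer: 168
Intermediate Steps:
K(L, Q) = -20*Q - 3*L (K(L, Q) = (3*(-1))*L - 20*Q = -3*L - 20*Q = -20*Q - 3*L)
K(16, 6)*U = (-20*6 - 3*16)*(-1) = (-120 - 48)*(-1) = -168*(-1) = 168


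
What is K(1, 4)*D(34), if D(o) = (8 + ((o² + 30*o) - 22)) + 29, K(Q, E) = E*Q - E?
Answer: 0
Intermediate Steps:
K(Q, E) = -E + E*Q
D(o) = 15 + o² + 30*o (D(o) = (8 + (-22 + o² + 30*o)) + 29 = (-14 + o² + 30*o) + 29 = 15 + o² + 30*o)
K(1, 4)*D(34) = (4*(-1 + 1))*(15 + 34² + 30*34) = (4*0)*(15 + 1156 + 1020) = 0*2191 = 0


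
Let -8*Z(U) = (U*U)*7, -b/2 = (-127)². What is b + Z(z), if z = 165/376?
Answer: -36484246639/1131008 ≈ -32258.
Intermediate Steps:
b = -32258 (b = -2*(-127)² = -2*16129 = -32258)
z = 165/376 (z = 165*(1/376) = 165/376 ≈ 0.43883)
Z(U) = -7*U²/8 (Z(U) = -U*U*7/8 = -U²*7/8 = -7*U²/8)
b + Z(z) = -32258 - 7*(165/376)²/8 = -32258 - 7/8*27225/141376 = -32258 - 190575/1131008 = -36484246639/1131008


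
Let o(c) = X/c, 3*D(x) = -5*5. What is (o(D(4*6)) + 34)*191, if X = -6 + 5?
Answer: 162923/25 ≈ 6516.9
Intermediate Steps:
X = -1
D(x) = -25/3 (D(x) = (-5*5)/3 = (⅓)*(-25) = -25/3)
o(c) = -1/c
(o(D(4*6)) + 34)*191 = (-1/(-25/3) + 34)*191 = (-1*(-3/25) + 34)*191 = (3/25 + 34)*191 = (853/25)*191 = 162923/25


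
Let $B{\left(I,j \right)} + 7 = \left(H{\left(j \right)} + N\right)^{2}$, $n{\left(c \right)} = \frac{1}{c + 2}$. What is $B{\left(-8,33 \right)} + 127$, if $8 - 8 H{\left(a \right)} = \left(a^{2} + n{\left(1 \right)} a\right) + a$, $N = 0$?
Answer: $\frac{1273305}{64} \approx 19895.0$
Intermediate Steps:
$n{\left(c \right)} = \frac{1}{2 + c}$
$H{\left(a \right)} = 1 - \frac{a}{6} - \frac{a^{2}}{8}$ ($H{\left(a \right)} = 1 - \frac{\left(a^{2} + \frac{a}{2 + 1}\right) + a}{8} = 1 - \frac{\left(a^{2} + \frac{a}{3}\right) + a}{8} = 1 - \frac{a^{2} + \frac{4 a}{3}}{8} = 1 - \left(\frac{a}{6} + \frac{a^{2}}{8}\right) = 1 - \frac{a}{6} - \frac{a^{2}}{8}$)
$B{\left(I,j \right)} = -7 + \left(1 - \frac{j}{6} - \frac{j^{2}}{8}\right)^{2}$ ($B{\left(I,j \right)} = -7 + \left(\left(1 - \frac{j}{6} - \frac{j^{2}}{8}\right) + 0\right)^{2} = -7 + \left(1 - \frac{j}{6} - \frac{j^{2}}{8}\right)^{2}$)
$B{\left(-8,33 \right)} + 127 = \left(-7 + \frac{\left(-24 + 3 \cdot 33^{2} + 4 \cdot 33\right)^{2}}{576}\right) + 127 = \left(-7 + \frac{\left(-24 + 3 \cdot 1089 + 132\right)^{2}}{576}\right) + 127 = \left(-7 + \frac{\left(-24 + 3267 + 132\right)^{2}}{576}\right) + 127 = \left(-7 + \frac{3375^{2}}{576}\right) + 127 = \left(-7 + \frac{1}{576} \cdot 11390625\right) + 127 = \left(-7 + \frac{1265625}{64}\right) + 127 = \frac{1265177}{64} + 127 = \frac{1273305}{64}$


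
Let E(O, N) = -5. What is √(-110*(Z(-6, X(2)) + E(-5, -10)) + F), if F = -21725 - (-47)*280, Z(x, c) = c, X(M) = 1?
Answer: 25*I*√13 ≈ 90.139*I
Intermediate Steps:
F = -8565 (F = -21725 - 1*(-13160) = -21725 + 13160 = -8565)
√(-110*(Z(-6, X(2)) + E(-5, -10)) + F) = √(-110*(1 - 5) - 8565) = √(-110*(-4) - 8565) = √(440 - 8565) = √(-8125) = 25*I*√13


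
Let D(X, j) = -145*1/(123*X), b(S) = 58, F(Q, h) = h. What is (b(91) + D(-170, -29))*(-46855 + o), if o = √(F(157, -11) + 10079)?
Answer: -11366320175/4182 + 242585*√2517/2091 ≈ -2.7121e+6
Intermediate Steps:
D(X, j) = -145/(123*X)
o = 2*√2517 (o = √(-11 + 10079) = √10068 = 2*√2517 ≈ 100.34)
(b(91) + D(-170, -29))*(-46855 + o) = (58 - 145/123/(-170))*(-46855 + 2*√2517) = (58 - 145/123*(-1/170))*(-46855 + 2*√2517) = (58 + 29/4182)*(-46855 + 2*√2517) = 242585*(-46855 + 2*√2517)/4182 = -11366320175/4182 + 242585*√2517/2091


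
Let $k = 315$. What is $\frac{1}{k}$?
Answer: $\frac{1}{315} \approx 0.0031746$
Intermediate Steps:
$\frac{1}{k} = \frac{1}{315}$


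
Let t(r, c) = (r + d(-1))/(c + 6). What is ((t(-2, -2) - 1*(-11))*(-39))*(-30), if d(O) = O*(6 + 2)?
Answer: 9945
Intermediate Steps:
d(O) = 8*O (d(O) = O*8 = 8*O)
t(r, c) = (-8 + r)/(6 + c) (t(r, c) = (r + 8*(-1))/(c + 6) = (r - 8)/(6 + c) = (-8 + r)/(6 + c))
((t(-2, -2) - 1*(-11))*(-39))*(-30) = (((-8 - 2)/(6 - 2) - 1*(-11))*(-39))*(-30) = ((-10/4 + 11)*(-39))*(-30) = (((1/4)*(-10) + 11)*(-39))*(-30) = ((-5/2 + 11)*(-39))*(-30) = ((17/2)*(-39))*(-30) = -663/2*(-30) = 9945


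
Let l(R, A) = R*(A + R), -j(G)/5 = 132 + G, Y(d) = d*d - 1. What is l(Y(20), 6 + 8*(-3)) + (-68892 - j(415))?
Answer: 85862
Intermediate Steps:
Y(d) = -1 + d² (Y(d) = d² - 1 = -1 + d²)
j(G) = -660 - 5*G (j(G) = -5*(132 + G) = -660 - 5*G)
l(Y(20), 6 + 8*(-3)) + (-68892 - j(415)) = (-1 + 20²)*((6 + 8*(-3)) + (-1 + 20²)) + (-68892 - (-660 - 5*415)) = (-1 + 400)*((6 - 24) + (-1 + 400)) + (-68892 - (-660 - 2075)) = 399*(-18 + 399) + (-68892 - 1*(-2735)) = 399*381 + (-68892 + 2735) = 152019 - 66157 = 85862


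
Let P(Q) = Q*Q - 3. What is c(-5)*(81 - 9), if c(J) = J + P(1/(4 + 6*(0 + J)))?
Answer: -97326/169 ≈ -575.89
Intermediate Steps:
P(Q) = -3 + Q² (P(Q) = Q² - 3 = -3 + Q²)
c(J) = -3 + J + (4 + 6*J)⁻² (c(J) = J + (-3 + (1/(4 + 6*(0 + J)))²) = J + (-3 + (1/(4 + 6*J))²) = J + (-3 + (4 + 6*J)⁻²) = -3 + J + (4 + 6*J)⁻²)
c(-5)*(81 - 9) = (-3 - 5 + 1/(4*(2 + 3*(-5))²))*(81 - 9) = (-3 - 5 + 1/(4*(2 - 15)²))*72 = (-3 - 5 + (¼)/(-13)²)*72 = (-3 - 5 + (¼)*(1/169))*72 = (-3 - 5 + 1/676)*72 = -5407/676*72 = -97326/169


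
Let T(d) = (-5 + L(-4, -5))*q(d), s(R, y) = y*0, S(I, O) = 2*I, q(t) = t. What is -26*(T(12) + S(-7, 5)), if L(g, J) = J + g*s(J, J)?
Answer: 3484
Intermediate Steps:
s(R, y) = 0
L(g, J) = J (L(g, J) = J + g*0 = J + 0 = J)
T(d) = -10*d (T(d) = (-5 - 5)*d = -10*d)
-26*(T(12) + S(-7, 5)) = -26*(-10*12 + 2*(-7)) = -26*(-120 - 14) = -26*(-134) = 3484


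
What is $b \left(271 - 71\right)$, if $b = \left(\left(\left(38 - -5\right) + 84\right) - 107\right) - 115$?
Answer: $-19000$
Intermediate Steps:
$b = -95$ ($b = \left(\left(\left(38 + 5\right) + 84\right) - 107\right) - 115 = \left(\left(43 + 84\right) - 107\right) - 115 = \left(127 - 107\right) - 115 = 20 - 115 = -95$)
$b \left(271 - 71\right) = - 95 \left(271 - 71\right) = \left(-95\right) 200 = -19000$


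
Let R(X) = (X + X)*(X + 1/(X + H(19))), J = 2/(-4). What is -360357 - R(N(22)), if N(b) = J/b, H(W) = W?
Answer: -291269354859/808280 ≈ -3.6036e+5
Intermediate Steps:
J = -½ (J = 2*(-¼) = -½ ≈ -0.50000)
N(b) = -1/(2*b)
R(X) = 2*X*(X + 1/(19 + X)) (R(X) = (X + X)*(X + 1/(X + 19)) = (2*X)*(X + 1/(19 + X)) = 2*X*(X + 1/(19 + X)))
-360357 - R(N(22)) = -360357 - 2*(-½/22)*(1 + (-½/22)² + 19*(-½/22))/(19 - ½/22) = -360357 - 2*(-½*1/22)*(1 + (-½*1/22)² + 19*(-½*1/22))/(19 - ½*1/22) = -360357 - 2*(-1)*(1 + (-1/44)² + 19*(-1/44))/(44*(19 - 1/44)) = -360357 - 2*(-1)*(1 + 1/1936 - 19/44)/(44*835/44) = -360357 - 2*(-1)*44*1101/(44*835*1936) = -360357 - 1*(-1101/808280) = -360357 + 1101/808280 = -291269354859/808280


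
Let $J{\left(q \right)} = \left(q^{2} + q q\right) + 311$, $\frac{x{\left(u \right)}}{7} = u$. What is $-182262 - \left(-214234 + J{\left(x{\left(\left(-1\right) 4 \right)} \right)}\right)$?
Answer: $30093$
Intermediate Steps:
$x{\left(u \right)} = 7 u$
$J{\left(q \right)} = 311 + 2 q^{2}$ ($J{\left(q \right)} = \left(q^{2} + q^{2}\right) + 311 = 2 q^{2} + 311 = 311 + 2 q^{2}$)
$-182262 - \left(-214234 + J{\left(x{\left(\left(-1\right) 4 \right)} \right)}\right) = -182262 + \left(214234 - \left(311 + 2 \left(7 \left(\left(-1\right) 4\right)\right)^{2}\right)\right) = -182262 + \left(214234 - \left(311 + 2 \left(7 \left(-4\right)\right)^{2}\right)\right) = -182262 + \left(214234 - \left(311 + 2 \left(-28\right)^{2}\right)\right) = -182262 + \left(214234 - \left(311 + 2 \cdot 784\right)\right) = -182262 + \left(214234 - \left(311 + 1568\right)\right) = -182262 + \left(214234 - 1879\right) = -182262 + 212355 = 30093$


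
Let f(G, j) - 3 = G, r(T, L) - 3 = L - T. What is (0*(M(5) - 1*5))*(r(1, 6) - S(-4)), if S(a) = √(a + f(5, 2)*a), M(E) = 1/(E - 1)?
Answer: 0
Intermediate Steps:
r(T, L) = 3 + L - T (r(T, L) = 3 + (L - T) = 3 + L - T)
f(G, j) = 3 + G
M(E) = 1/(-1 + E)
S(a) = 3*√a (S(a) = √(a + (3 + 5)*a) = √(a + 8*a) = √(9*a) = 3*√a)
(0*(M(5) - 1*5))*(r(1, 6) - S(-4)) = (0*(1/(-1 + 5) - 1*5))*((3 + 6 - 1*1) - 3*√(-4)) = (0*(1/4 - 5))*((3 + 6 - 1) - 3*2*I) = (0*(¼ - 5))*(8 - 6*I) = (0*(-19/4))*(8 - 6*I) = 0*(8 - 6*I) = 0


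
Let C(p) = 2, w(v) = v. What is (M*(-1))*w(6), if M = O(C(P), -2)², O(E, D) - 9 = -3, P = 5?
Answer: -216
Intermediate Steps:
O(E, D) = 6 (O(E, D) = 9 - 3 = 6)
M = 36 (M = 6² = 36)
(M*(-1))*w(6) = (36*(-1))*6 = -36*6 = -216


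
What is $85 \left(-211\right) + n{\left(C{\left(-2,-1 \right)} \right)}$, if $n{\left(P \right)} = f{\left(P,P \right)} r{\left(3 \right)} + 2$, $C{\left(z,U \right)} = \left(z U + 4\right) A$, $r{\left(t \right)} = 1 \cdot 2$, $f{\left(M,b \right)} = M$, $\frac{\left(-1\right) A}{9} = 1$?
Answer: $-18041$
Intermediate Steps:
$A = -9$ ($A = \left(-9\right) 1 = -9$)
$r{\left(t \right)} = 2$
$C{\left(z,U \right)} = -36 - 9 U z$ ($C{\left(z,U \right)} = \left(z U + 4\right) \left(-9\right) = \left(U z + 4\right) \left(-9\right) = \left(4 + U z\right) \left(-9\right) = -36 - 9 U z$)
$n{\left(P \right)} = 2 + 2 P$ ($n{\left(P \right)} = P 2 + 2 = 2 P + 2 = 2 + 2 P$)
$85 \left(-211\right) + n{\left(C{\left(-2,-1 \right)} \right)} = 85 \left(-211\right) + \left(2 + 2 \left(-36 - \left(-9\right) \left(-2\right)\right)\right) = -17935 + \left(2 + 2 \left(-36 - 18\right)\right) = -17935 + \left(2 + 2 \left(-54\right)\right) = -17935 + \left(2 - 108\right) = -17935 - 106 = -18041$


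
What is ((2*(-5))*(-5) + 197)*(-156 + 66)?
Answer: -22230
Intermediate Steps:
((2*(-5))*(-5) + 197)*(-156 + 66) = (-10*(-5) + 197)*(-90) = (50 + 197)*(-90) = 247*(-90) = -22230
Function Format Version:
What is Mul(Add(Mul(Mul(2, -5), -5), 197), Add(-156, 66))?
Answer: -22230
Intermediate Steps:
Mul(Add(Mul(Mul(2, -5), -5), 197), Add(-156, 66)) = Mul(Add(Mul(-10, -5), 197), -90) = Mul(Add(50, 197), -90) = Mul(247, -90) = -22230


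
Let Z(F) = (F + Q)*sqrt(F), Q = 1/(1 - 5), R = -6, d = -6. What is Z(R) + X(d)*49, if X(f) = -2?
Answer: -98 - 25*I*sqrt(6)/4 ≈ -98.0 - 15.309*I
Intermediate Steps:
Q = -1/4 (Q = 1/(-4) = -1/4 ≈ -0.25000)
Z(F) = sqrt(F)*(-1/4 + F) (Z(F) = (F - 1/4)*sqrt(F) = (-1/4 + F)*sqrt(F) = sqrt(F)*(-1/4 + F))
Z(R) + X(d)*49 = sqrt(-6)*(-1/4 - 6) - 2*49 = (I*sqrt(6))*(-25/4) - 98 = -25*I*sqrt(6)/4 - 98 = -98 - 25*I*sqrt(6)/4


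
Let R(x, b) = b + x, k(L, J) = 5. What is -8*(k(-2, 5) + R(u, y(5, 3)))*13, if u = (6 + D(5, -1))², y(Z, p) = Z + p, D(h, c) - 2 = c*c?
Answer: -9776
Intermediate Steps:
D(h, c) = 2 + c² (D(h, c) = 2 + c*c = 2 + c²)
u = 81 (u = (6 + (2 + (-1)²))² = (6 + (2 + 1))² = (6 + 3)² = 9² = 81)
-8*(k(-2, 5) + R(u, y(5, 3)))*13 = -8*(5 + ((5 + 3) + 81))*13 = -8*(5 + (8 + 81))*13 = -8*(5 + 89)*13 = -8*94*13 = -752*13 = -9776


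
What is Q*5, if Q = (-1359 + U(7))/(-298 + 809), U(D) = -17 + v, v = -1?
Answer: -6885/511 ≈ -13.474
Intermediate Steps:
U(D) = -18 (U(D) = -17 - 1 = -18)
Q = -1377/511 (Q = (-1359 - 18)/(-298 + 809) = -1377/511 ≈ -2.6947)
Q*5 = -1377/511*5 = -6885/511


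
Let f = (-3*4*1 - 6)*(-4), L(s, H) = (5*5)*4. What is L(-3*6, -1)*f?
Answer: 7200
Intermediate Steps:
L(s, H) = 100 (L(s, H) = 25*4 = 100)
f = 72 (f = (-12*1 - 6)*(-4) = (-12 - 6)*(-4) = -18*(-4) = 72)
L(-3*6, -1)*f = 100*72 = 7200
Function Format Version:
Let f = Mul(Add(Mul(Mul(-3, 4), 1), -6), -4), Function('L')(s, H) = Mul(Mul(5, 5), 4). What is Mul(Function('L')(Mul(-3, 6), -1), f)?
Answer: 7200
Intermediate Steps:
Function('L')(s, H) = 100 (Function('L')(s, H) = Mul(25, 4) = 100)
f = 72 (f = Mul(Add(Mul(-12, 1), -6), -4) = Mul(Add(-12, -6), -4) = Mul(-18, -4) = 72)
Mul(Function('L')(Mul(-3, 6), -1), f) = Mul(100, 72) = 7200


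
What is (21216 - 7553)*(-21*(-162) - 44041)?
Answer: -555250657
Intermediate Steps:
(21216 - 7553)*(-21*(-162) - 44041) = 13663*(3402 - 44041) = 13663*(-40639) = -555250657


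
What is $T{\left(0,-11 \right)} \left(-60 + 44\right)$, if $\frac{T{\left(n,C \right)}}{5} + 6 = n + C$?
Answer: $1360$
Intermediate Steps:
$T{\left(n,C \right)} = -30 + 5 C + 5 n$ ($T{\left(n,C \right)} = -30 + 5 \left(n + C\right) = -30 + 5 \left(C + n\right) = -30 + \left(5 C + 5 n\right) = -30 + 5 C + 5 n$)
$T{\left(0,-11 \right)} \left(-60 + 44\right) = \left(-30 + 5 \left(-11\right) + 5 \cdot 0\right) \left(-60 + 44\right) = \left(-30 - 55 + 0\right) \left(-16\right) = \left(-85\right) \left(-16\right) = 1360$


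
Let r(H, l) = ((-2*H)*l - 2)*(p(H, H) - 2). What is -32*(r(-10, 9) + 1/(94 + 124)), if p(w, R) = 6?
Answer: -2483472/109 ≈ -22784.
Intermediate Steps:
r(H, l) = -8 - 8*H*l (r(H, l) = ((-2*H)*l - 2)*(6 - 2) = (-2*H*l - 2)*4 = (-2 - 2*H*l)*4 = -8 - 8*H*l)
-32*(r(-10, 9) + 1/(94 + 124)) = -32*((-8 - 8*(-10)*9) + 1/(94 + 124)) = -32*((-8 + 720) + 1/218) = -32*(712 + 1/218) = -32*155217/218 = -2483472/109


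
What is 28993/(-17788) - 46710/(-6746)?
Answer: 317645351/59998924 ≈ 5.2942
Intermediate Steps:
28993/(-17788) - 46710/(-6746) = 28993*(-1/17788) - 46710*(-1/6746) = -28993/17788 + 23355/3373 = 317645351/59998924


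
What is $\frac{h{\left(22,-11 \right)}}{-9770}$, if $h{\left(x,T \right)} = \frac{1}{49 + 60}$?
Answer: $- \frac{1}{1064930} \approx -9.3903 \cdot 10^{-7}$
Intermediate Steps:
$h{\left(x,T \right)} = \frac{1}{109}$
$\frac{h{\left(22,-11 \right)}}{-9770} = \frac{1}{109 \left(-9770\right)} = \frac{1}{109} \left(- \frac{1}{9770}\right) = - \frac{1}{1064930}$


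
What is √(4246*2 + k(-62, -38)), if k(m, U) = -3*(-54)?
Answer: √8654 ≈ 93.027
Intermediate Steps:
k(m, U) = 162
√(4246*2 + k(-62, -38)) = √(4246*2 + 162) = √(8492 + 162) = √8654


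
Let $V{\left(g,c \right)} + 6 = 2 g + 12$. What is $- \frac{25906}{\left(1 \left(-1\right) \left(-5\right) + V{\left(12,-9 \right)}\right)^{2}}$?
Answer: $- \frac{25906}{1225} \approx -21.148$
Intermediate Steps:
$V{\left(g,c \right)} = 6 + 2 g$ ($V{\left(g,c \right)} = -6 + \left(2 g + 12\right) = -6 + \left(12 + 2 g\right) = 6 + 2 g$)
$- \frac{25906}{\left(1 \left(-1\right) \left(-5\right) + V{\left(12,-9 \right)}\right)^{2}} = - \frac{25906}{\left(1 \left(-1\right) \left(-5\right) + \left(6 + 2 \cdot 12\right)\right)^{2}} = - \frac{25906}{\left(\left(-1\right) \left(-5\right) + \left(6 + 24\right)\right)^{2}} = - \frac{25906}{\left(5 + 30\right)^{2}} = - \frac{25906}{35^{2}} = - \frac{25906}{1225}$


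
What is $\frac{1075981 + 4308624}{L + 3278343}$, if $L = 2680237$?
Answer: $\frac{1076921}{1191716} \approx 0.90367$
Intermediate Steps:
$\frac{1075981 + 4308624}{L + 3278343} = \frac{1075981 + 4308624}{2680237 + 3278343} = \frac{5384605}{5958580} = 5384605 \cdot \frac{1}{5958580} = \frac{1076921}{1191716}$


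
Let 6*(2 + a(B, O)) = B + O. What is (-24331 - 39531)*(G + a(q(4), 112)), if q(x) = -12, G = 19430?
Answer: -3725325908/3 ≈ -1.2418e+9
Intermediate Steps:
a(B, O) = -2 + B/6 + O/6 (a(B, O) = -2 + (B + O)/6 = -2 + (B/6 + O/6) = -2 + B/6 + O/6)
(-24331 - 39531)*(G + a(q(4), 112)) = (-24331 - 39531)*(19430 + (-2 + (1/6)*(-12) + (1/6)*112)) = -63862*(19430 + (-2 - 2 + 56/3)) = -63862*(19430 + 44/3) = -63862*58334/3 = -3725325908/3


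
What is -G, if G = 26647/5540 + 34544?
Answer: -191400407/5540 ≈ -34549.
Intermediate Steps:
G = 191400407/5540 (G = 26647*(1/5540) + 34544 = 26647/5540 + 34544 = 191400407/5540 ≈ 34549.)
-G = -1*191400407/5540 = -191400407/5540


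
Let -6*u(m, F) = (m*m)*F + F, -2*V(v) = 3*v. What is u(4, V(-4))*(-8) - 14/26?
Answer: 1761/13 ≈ 135.46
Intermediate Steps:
V(v) = -3*v/2
u(m, F) = -F/6 - F*m**2/6 (u(m, F) = -((m*m)*F + F)/6 = -(m**2*F + F)/6 = -(F*m**2 + F)/6 = -(F + F*m**2)/6 = -F/6 - F*m**2/6)
u(4, V(-4))*(-8) - 14/26 = -(-3/2*(-4))*(1 + 4**2)/6*(-8) - 14/26 = -1/6*6*(1 + 16)*(-8) - 14*1/26 = -1/6*6*17*(-8) - 7/13 = -17*(-8) - 7/13 = 136 - 7/13 = 1761/13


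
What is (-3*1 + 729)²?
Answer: 527076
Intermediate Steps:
(-3*1 + 729)² = (-3 + 729)² = 726² = 527076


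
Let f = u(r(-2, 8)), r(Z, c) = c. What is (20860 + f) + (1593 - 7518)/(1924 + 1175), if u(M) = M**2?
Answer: 21612517/1033 ≈ 20922.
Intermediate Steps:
f = 64 (f = 8**2 = 64)
(20860 + f) + (1593 - 7518)/(1924 + 1175) = (20860 + 64) + (1593 - 7518)/(1924 + 1175) = 20924 - 5925/3099 = 20924 - 5925*1/3099 = 20924 - 1975/1033 = 21612517/1033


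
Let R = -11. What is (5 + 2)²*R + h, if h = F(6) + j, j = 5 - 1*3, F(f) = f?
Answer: -531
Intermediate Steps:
j = 2 (j = 5 - 3 = 2)
h = 8 (h = 6 + 2 = 8)
(5 + 2)²*R + h = (5 + 2)²*(-11) + 8 = 7²*(-11) + 8 = 49*(-11) + 8 = -539 + 8 = -531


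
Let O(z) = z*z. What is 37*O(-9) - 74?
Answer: 2923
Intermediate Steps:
O(z) = z²
37*O(-9) - 74 = 37*(-9)² - 74 = 37*81 - 74 = 2997 - 74 = 2923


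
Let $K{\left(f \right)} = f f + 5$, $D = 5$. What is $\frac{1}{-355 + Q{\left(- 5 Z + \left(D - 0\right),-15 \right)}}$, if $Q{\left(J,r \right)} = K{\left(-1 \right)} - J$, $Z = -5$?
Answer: $- \frac{1}{379} \approx -0.0026385$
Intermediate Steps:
$K{\left(f \right)} = 5 + f^{2}$ ($K{\left(f \right)} = f^{2} + 5 = 5 + f^{2}$)
$Q{\left(J,r \right)} = 6 - J$ ($Q{\left(J,r \right)} = \left(5 + \left(-1\right)^{2}\right) - J = \left(5 + 1\right) - J = 6 - J$)
$\frac{1}{-355 + Q{\left(- 5 Z + \left(D - 0\right),-15 \right)}} = \frac{1}{-355 - \left(-1 + 0 + 25\right)} = \frac{1}{-355 + \left(6 - \left(25 + \left(5 + 0\right)\right)\right)} = \frac{1}{-355 + \left(6 - \left(25 + 5\right)\right)} = \frac{1}{-355 + \left(6 - 30\right)} = \frac{1}{-355 - 24} = \frac{1}{-379} = - \frac{1}{379}$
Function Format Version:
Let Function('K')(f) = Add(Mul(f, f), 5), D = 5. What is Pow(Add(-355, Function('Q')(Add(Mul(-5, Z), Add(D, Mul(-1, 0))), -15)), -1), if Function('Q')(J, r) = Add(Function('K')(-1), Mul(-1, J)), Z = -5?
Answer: Rational(-1, 379) ≈ -0.0026385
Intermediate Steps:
Function('K')(f) = Add(5, Pow(f, 2)) (Function('K')(f) = Add(Pow(f, 2), 5) = Add(5, Pow(f, 2)))
Function('Q')(J, r) = Add(6, Mul(-1, J)) (Function('Q')(J, r) = Add(Add(5, Pow(-1, 2)), Mul(-1, J)) = Add(Add(5, 1), Mul(-1, J)) = Add(6, Mul(-1, J)))
Pow(Add(-355, Function('Q')(Add(Mul(-5, Z), Add(D, Mul(-1, 0))), -15)), -1) = Pow(Add(-355, Add(6, Mul(-1, Add(Mul(-5, -5), Add(5, Mul(-1, 0)))))), -1) = Pow(Add(-355, Add(6, Mul(-1, Add(25, Add(5, 0))))), -1) = Pow(Add(-355, Add(6, Mul(-1, Add(25, 5)))), -1) = Pow(Add(-355, Add(6, Mul(-1, 30))), -1) = Pow(Add(-355, Add(6, -30)), -1) = Pow(Add(-355, -24), -1) = Pow(-379, -1) = Rational(-1, 379)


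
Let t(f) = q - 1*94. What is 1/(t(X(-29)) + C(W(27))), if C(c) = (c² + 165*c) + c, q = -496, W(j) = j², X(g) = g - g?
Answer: 1/651865 ≈ 1.5341e-6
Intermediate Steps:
X(g) = 0
C(c) = c² + 166*c
t(f) = -590 (t(f) = -496 - 1*94 = -496 - 94 = -590)
1/(t(X(-29)) + C(W(27))) = 1/(-590 + 27²*(166 + 27²)) = 1/(-590 + 729*(166 + 729)) = 1/(-590 + 729*895) = 1/(-590 + 652455) = 1/651865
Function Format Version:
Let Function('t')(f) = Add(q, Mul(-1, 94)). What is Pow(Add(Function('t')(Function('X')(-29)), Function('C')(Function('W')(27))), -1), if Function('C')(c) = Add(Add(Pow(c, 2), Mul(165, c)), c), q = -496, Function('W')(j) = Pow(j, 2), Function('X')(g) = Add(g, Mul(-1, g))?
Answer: Rational(1, 651865) ≈ 1.5341e-6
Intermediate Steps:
Function('X')(g) = 0
Function('C')(c) = Add(Pow(c, 2), Mul(166, c))
Function('t')(f) = -590 (Function('t')(f) = Add(-496, Mul(-1, 94)) = Add(-496, -94) = -590)
Pow(Add(Function('t')(Function('X')(-29)), Function('C')(Function('W')(27))), -1) = Pow(Add(-590, Mul(Pow(27, 2), Add(166, Pow(27, 2)))), -1) = Pow(Add(-590, Mul(729, Add(166, 729))), -1) = Pow(Add(-590, Mul(729, 895)), -1) = Pow(Add(-590, 652455), -1) = Pow(651865, -1) = Rational(1, 651865)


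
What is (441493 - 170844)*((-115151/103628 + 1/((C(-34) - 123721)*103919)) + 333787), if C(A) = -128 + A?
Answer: 120519740647769085436326133/1334085884946556 ≈ 9.0339e+10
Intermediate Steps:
(441493 - 170844)*((-115151/103628 + 1/((C(-34) - 123721)*103919)) + 333787) = (441493 - 170844)*((-115151/103628 + 1/((-128 - 34) - 123721*103919)) + 333787) = 270649*((-115151*1/103628 + (1/103919)/(-162 - 123721)) + 333787) = 270649*((-115151/103628 + (1/103919)/(-123883)) + 333787) = 270649*((-115151/103628 - 1/123883*1/103919) + 333787) = 270649*((-115151/103628 - 1/12873797477) + 333787) = 270649*(-1482430653377655/1334085884946556 + 333787) = 270649*(445299042848002709917/1334085884946556) = 120519740647769085436326133/1334085884946556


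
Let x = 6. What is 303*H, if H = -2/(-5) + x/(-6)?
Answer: -909/5 ≈ -181.80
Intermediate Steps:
H = -⅗ (H = -2/(-5) + 6/(-6) = -2*(-⅕) + 6*(-⅙) = ⅖ - 1 = -⅗ ≈ -0.60000)
303*H = 303*(-⅗) = -909/5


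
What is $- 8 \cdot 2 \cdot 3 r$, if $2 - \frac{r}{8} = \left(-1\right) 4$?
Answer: $-2304$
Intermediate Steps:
$r = 48$ ($r = 16 - 8 \left(\left(-1\right) 4\right) = 16 - -32 = 16 + 32 = 48$)
$- 8 \cdot 2 \cdot 3 r = - 8 \cdot 2 \cdot 3 \cdot 48 = - 8 \cdot 6 \cdot 48 = \left(-8\right) 288 = -2304$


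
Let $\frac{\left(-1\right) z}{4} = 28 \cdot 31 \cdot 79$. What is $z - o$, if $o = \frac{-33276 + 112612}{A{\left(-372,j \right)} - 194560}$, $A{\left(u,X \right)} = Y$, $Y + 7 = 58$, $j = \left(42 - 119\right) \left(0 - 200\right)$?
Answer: $- \frac{53351405256}{194509} \approx -2.7429 \cdot 10^{5}$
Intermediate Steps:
$j = 15400$ ($j = \left(-77\right) \left(-200\right) = 15400$)
$Y = 51$ ($Y = -7 + 58 = 51$)
$A{\left(u,X \right)} = 51$
$z = -274288$ ($z = - 4 \cdot 28 \cdot 31 \cdot 79 = - 4 \cdot 868 \cdot 79 = \left(-4\right) 68572 = -274288$)
$o = - \frac{79336}{194509}$ ($o = \frac{-33276 + 112612}{51 - 194560} = \frac{79336}{-194509} = 79336 \left(- \frac{1}{194509}\right) = - \frac{79336}{194509} \approx -0.40788$)
$z - o = -274288 - - \frac{79336}{194509} = -274288 + \frac{79336}{194509} = - \frac{53351405256}{194509}$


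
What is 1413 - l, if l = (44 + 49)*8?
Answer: 669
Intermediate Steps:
l = 744 (l = 93*8 = 744)
1413 - l = 1413 - 1*744 = 1413 - 744 = 669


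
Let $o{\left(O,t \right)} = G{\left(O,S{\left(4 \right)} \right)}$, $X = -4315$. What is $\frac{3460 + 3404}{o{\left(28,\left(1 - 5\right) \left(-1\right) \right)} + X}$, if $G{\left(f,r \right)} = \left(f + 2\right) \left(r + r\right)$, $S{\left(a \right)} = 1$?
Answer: $- \frac{6864}{4255} \approx -1.6132$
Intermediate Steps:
$G{\left(f,r \right)} = 2 r \left(2 + f\right)$ ($G{\left(f,r \right)} = \left(2 + f\right) 2 r = 2 r \left(2 + f\right)$)
$o{\left(O,t \right)} = 4 + 2 O$ ($o{\left(O,t \right)} = 2 \cdot 1 \left(2 + O\right) = 4 + 2 O$)
$\frac{3460 + 3404}{o{\left(28,\left(1 - 5\right) \left(-1\right) \right)} + X} = \frac{3460 + 3404}{\left(4 + 2 \cdot 28\right) - 4315} = \frac{6864}{\left(4 + 56\right) - 4315} = \frac{6864}{60 - 4315} = \frac{6864}{-4255} = 6864 \left(- \frac{1}{4255}\right) = - \frac{6864}{4255}$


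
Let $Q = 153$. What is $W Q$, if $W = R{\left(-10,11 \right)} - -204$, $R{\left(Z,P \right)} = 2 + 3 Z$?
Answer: $26928$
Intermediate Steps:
$W = 176$ ($W = \left(2 + 3 \left(-10\right)\right) - -204 = \left(2 - 30\right) + 204 = -28 + 204 = 176$)
$W Q = 176 \cdot 153 = 26928$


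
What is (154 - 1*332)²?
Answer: 31684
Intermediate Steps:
(154 - 1*332)² = (154 - 332)² = (-178)² = 31684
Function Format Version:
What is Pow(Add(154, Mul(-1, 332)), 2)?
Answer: 31684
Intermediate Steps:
Pow(Add(154, Mul(-1, 332)), 2) = Pow(Add(154, -332), 2) = Pow(-178, 2) = 31684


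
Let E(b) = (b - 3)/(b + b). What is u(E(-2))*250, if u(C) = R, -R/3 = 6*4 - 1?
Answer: -17250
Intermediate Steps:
E(b) = (-3 + b)/(2*b) (E(b) = (-3 + b)/((2*b)) = (-3 + b)*(1/(2*b)) = (-3 + b)/(2*b))
R = -69 (R = -3*(6*4 - 1) = -3*(24 - 1) = -3*23 = -69)
u(C) = -69
u(E(-2))*250 = -69*250 = -17250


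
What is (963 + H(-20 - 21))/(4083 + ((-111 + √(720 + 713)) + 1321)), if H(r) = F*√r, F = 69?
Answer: (963 + 69*I*√41)/(5293 + √1433) ≈ 0.18065 + 0.082879*I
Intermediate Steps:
H(r) = 69*√r
(963 + H(-20 - 21))/(4083 + ((-111 + √(720 + 713)) + 1321)) = (963 + 69*√(-20 - 21))/(4083 + ((-111 + √(720 + 713)) + 1321)) = (963 + 69*√(-41))/(4083 + ((-111 + √1433) + 1321)) = (963 + 69*(I*√41))/(4083 + (1210 + √1433)) = (963 + 69*I*√41)/(5293 + √1433)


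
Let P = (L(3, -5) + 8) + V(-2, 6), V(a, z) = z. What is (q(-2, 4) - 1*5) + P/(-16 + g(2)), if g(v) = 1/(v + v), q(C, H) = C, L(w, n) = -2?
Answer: -163/21 ≈ -7.7619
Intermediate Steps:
g(v) = 1/(2*v)
P = 12 (P = (-2 + 8) + 6 = 6 + 6 = 12)
(q(-2, 4) - 1*5) + P/(-16 + g(2)) = (-2 - 1*5) + 12/(-16 + (½)/2) = (-2 - 5) + 12/(-16 + (½)*(½)) = -7 + 12/(-16 + ¼) = -7 + 12/(-63/4) = -7 + 12*(-4/63) = -7 - 16/21 = -163/21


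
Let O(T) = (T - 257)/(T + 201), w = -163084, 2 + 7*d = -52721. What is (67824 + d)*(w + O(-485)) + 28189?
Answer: -9773503124199/994 ≈ -9.8325e+9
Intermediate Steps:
d = -52723/7 (d = -2/7 + (⅐)*(-52721) = -2/7 - 52721/7 = -52723/7 ≈ -7531.9)
O(T) = (-257 + T)/(201 + T)
(67824 + d)*(w + O(-485)) + 28189 = (67824 - 52723/7)*(-163084 + (-257 - 485)/(201 - 485)) + 28189 = 422045*(-163084 - 742/(-284))/7 + 28189 = 422045*(-163084 - 1/284*(-742))/7 + 28189 = 422045*(-163084 + 371/142)/7 + 28189 = (422045/7)*(-23157557/142) + 28189 = -9773531144065/994 + 28189 = -9773503124199/994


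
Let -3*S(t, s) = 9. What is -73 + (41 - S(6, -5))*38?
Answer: 1599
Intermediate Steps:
S(t, s) = -3 (S(t, s) = -⅓*9 = -3)
-73 + (41 - S(6, -5))*38 = -73 + (41 - 1*(-3))*38 = -73 + (41 + 3)*38 = -73 + 44*38 = -73 + 1672 = 1599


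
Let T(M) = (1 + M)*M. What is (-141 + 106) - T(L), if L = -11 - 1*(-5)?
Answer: -65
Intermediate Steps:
L = -6 (L = -11 + 5 = -6)
T(M) = M*(1 + M)
(-141 + 106) - T(L) = (-141 + 106) - (-6)*(1 - 6) = -35 - (-6)*(-5) = -35 - 1*30 = -35 - 30 = -65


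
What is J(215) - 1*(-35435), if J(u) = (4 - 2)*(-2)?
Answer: 35431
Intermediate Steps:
J(u) = -4 (J(u) = 2*(-2) = -4)
J(215) - 1*(-35435) = -4 - 1*(-35435) = -4 + 35435 = 35431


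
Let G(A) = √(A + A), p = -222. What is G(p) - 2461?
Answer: -2461 + 2*I*√111 ≈ -2461.0 + 21.071*I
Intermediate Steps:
G(A) = √2*√A (G(A) = √(2*A) = √2*√A)
G(p) - 2461 = √2*√(-222) - 2461 = √2*(I*√222) - 2461 = 2*I*√111 - 2461 = -2461 + 2*I*√111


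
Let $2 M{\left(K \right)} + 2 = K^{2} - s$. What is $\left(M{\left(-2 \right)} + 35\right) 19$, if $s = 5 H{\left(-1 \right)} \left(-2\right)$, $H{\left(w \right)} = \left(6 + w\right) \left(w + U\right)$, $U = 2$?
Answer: $1159$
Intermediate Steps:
$H{\left(w \right)} = \left(2 + w\right) \left(6 + w\right)$ ($H{\left(w \right)} = \left(6 + w\right) \left(w + 2\right) = \left(6 + w\right) \left(2 + w\right) = \left(2 + w\right) \left(6 + w\right)$)
$s = -50$ ($s = 5 \left(12 + \left(-1\right)^{2} + 8 \left(-1\right)\right) \left(-2\right) = 5 \left(12 + 1 - 8\right) \left(-2\right) = 5 \cdot 5 \left(-2\right) = 25 \left(-2\right) = -50$)
$M{\left(K \right)} = 24 + \frac{K^{2}}{2}$ ($M{\left(K \right)} = -1 + \frac{K^{2} - -50}{2} = -1 + \frac{K^{2} + 50}{2} = -1 + \frac{50 + K^{2}}{2} = -1 + \left(25 + \frac{K^{2}}{2}\right) = 24 + \frac{K^{2}}{2}$)
$\left(M{\left(-2 \right)} + 35\right) 19 = \left(\left(24 + \frac{\left(-2\right)^{2}}{2}\right) + 35\right) 19 = \left(\left(24 + \frac{1}{2} \cdot 4\right) + 35\right) 19 = \left(\left(24 + 2\right) + 35\right) 19 = \left(26 + 35\right) 19 = 61 \cdot 19 = 1159$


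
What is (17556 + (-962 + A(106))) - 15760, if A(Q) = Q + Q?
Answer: 1046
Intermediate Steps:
A(Q) = 2*Q
(17556 + (-962 + A(106))) - 15760 = (17556 + (-962 + 2*106)) - 15760 = (17556 + (-962 + 212)) - 15760 = (17556 - 750) - 15760 = 16806 - 15760 = 1046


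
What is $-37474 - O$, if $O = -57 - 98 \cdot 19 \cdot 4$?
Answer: $-29969$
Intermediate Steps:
$O = -7505$ ($O = -57 - 7448 = -7505$)
$-37474 - O = -37474 - -7505 = -37474 + 7505 = -29969$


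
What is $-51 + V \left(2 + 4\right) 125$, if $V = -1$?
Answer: $-801$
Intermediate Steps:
$-51 + V \left(2 + 4\right) 125 = -51 + - (2 + 4) 125 = -51 + \left(-1\right) 6 \cdot 125 = -51 - 750 = -801$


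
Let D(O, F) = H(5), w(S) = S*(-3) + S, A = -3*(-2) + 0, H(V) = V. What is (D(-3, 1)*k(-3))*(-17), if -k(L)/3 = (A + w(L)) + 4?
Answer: 4080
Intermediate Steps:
A = 6 (A = 6 + 0 = 6)
w(S) = -2*S (w(S) = -3*S + S = -2*S)
D(O, F) = 5
k(L) = -30 + 6*L (k(L) = -3*((6 - 2*L) + 4) = -3*(10 - 2*L) = -30 + 6*L)
(D(-3, 1)*k(-3))*(-17) = (5*(-30 + 6*(-3)))*(-17) = (5*(-30 - 18))*(-17) = (5*(-48))*(-17) = -240*(-17) = 4080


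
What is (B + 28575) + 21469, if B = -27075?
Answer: 22969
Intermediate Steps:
(B + 28575) + 21469 = (-27075 + 28575) + 21469 = 1500 + 21469 = 22969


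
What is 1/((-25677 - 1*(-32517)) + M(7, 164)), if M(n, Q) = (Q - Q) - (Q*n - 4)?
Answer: 1/5696 ≈ 0.00017556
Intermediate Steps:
M(n, Q) = 4 - Q*n (M(n, Q) = 0 - (-4 + Q*n) = 0 + (4 - Q*n) = 4 - Q*n)
1/((-25677 - 1*(-32517)) + M(7, 164)) = 1/((-25677 - 1*(-32517)) + (4 - 1*164*7)) = 1/((-25677 + 32517) + (4 - 1148)) = 1/(6840 - 1144) = 1/5696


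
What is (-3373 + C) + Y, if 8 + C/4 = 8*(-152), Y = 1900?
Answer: -6369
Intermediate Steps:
C = -4896 (C = -32 + 4*(8*(-152)) = -32 + 4*(-1216) = -32 - 4864 = -4896)
(-3373 + C) + Y = (-3373 - 4896) + 1900 = -8269 + 1900 = -6369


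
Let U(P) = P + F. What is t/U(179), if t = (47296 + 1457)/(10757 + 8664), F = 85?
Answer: 16251/1709048 ≈ 0.0095088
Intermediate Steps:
t = 48753/19421 ≈ 2.5103
U(P) = 85 + P (U(P) = P + 85 = 85 + P)
t/U(179) = 48753/(19421*(85 + 179)) = (48753/19421)/264 = (48753/19421)*(1/264) = 16251/1709048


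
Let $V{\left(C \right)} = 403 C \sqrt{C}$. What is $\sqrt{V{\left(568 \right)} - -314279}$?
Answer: $\sqrt{314279 + 457808 \sqrt{142}} \approx 2402.0$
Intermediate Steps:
$V{\left(C \right)} = 403 C^{\frac{3}{2}}$
$\sqrt{V{\left(568 \right)} - -314279} = \sqrt{403 \cdot 568^{\frac{3}{2}} - -314279} = \sqrt{403 \cdot 1136 \sqrt{142} + 314279} = \sqrt{457808 \sqrt{142} + 314279} = \sqrt{314279 + 457808 \sqrt{142}}$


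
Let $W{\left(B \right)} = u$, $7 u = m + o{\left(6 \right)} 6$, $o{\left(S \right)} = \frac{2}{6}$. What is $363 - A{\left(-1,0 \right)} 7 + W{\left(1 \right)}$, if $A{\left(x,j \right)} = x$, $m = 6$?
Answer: $\frac{17795}{7} \approx 2542.1$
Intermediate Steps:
$o{\left(S \right)} = \frac{1}{3}$ ($o{\left(S \right)} = 2 \cdot \frac{1}{6} = \frac{1}{3}$)
$u = \frac{8}{7}$ ($u = \frac{6 + \frac{1}{3} \cdot 6}{7} = \frac{6 + 2}{7} = \frac{1}{7} \cdot 8 = \frac{8}{7} \approx 1.1429$)
$W{\left(B \right)} = \frac{8}{7}$
$363 - A{\left(-1,0 \right)} 7 + W{\left(1 \right)} = 363 \left(-1\right) \left(-1\right) 7 + \frac{8}{7} = 363 \cdot 1 \cdot 7 + \frac{8}{7} = 363 \cdot 7 + \frac{8}{7} = 2541 + \frac{8}{7} = \frac{17795}{7}$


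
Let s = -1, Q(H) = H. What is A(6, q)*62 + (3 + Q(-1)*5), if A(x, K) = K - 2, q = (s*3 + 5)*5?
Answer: 494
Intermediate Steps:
q = 10 (q = (-1*3 + 5)*5 = (-3 + 5)*5 = 2*5 = 10)
A(x, K) = -2 + K
A(6, q)*62 + (3 + Q(-1)*5) = (-2 + 10)*62 + (3 - 1*5) = 8*62 + (3 - 5) = 496 - 2 = 494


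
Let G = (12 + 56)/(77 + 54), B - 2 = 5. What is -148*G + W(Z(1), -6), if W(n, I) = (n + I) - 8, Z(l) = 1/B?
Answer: -83155/917 ≈ -90.682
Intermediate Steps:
B = 7 (B = 2 + 5 = 7)
Z(l) = ⅐ (Z(l) = 1/7 = ⅐)
G = 68/131 ≈ 0.51908
W(n, I) = -8 + I + n (W(n, I) = (I + n) - 8 = -8 + I + n)
-148*G + W(Z(1), -6) = -148*68/131 + (-8 - 6 + ⅐) = -10064/131 - 97/7 = -83155/917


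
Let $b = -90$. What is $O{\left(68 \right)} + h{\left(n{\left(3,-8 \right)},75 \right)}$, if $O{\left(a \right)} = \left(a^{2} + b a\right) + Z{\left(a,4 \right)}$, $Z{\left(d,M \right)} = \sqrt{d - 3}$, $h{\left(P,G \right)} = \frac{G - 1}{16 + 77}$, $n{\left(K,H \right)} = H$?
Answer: $- \frac{139054}{93} + \sqrt{65} \approx -1487.1$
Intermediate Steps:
$h{\left(P,G \right)} = - \frac{1}{93} + \frac{G}{93}$ ($h{\left(P,G \right)} = \frac{-1 + G}{93} = \left(-1 + G\right) \frac{1}{93} = - \frac{1}{93} + \frac{G}{93}$)
$Z{\left(d,M \right)} = \sqrt{-3 + d}$
$O{\left(a \right)} = a^{2} + \sqrt{-3 + a} - 90 a$ ($O{\left(a \right)} = \left(a^{2} - 90 a\right) + \sqrt{-3 + a} = a^{2} + \sqrt{-3 + a} - 90 a$)
$O{\left(68 \right)} + h{\left(n{\left(3,-8 \right)},75 \right)} = \left(68^{2} + \sqrt{-3 + 68} - 6120\right) + \left(- \frac{1}{93} + \frac{1}{93} \cdot 75\right) = \left(4624 + \sqrt{65} - 6120\right) + \left(- \frac{1}{93} + \frac{25}{31}\right) = \left(-1496 + \sqrt{65}\right) + \frac{74}{93} = - \frac{139054}{93} + \sqrt{65}$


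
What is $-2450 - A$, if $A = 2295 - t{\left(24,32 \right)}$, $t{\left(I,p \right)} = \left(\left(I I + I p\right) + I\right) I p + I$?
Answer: $1045903$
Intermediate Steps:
$t{\left(I,p \right)} = I + I p \left(I + I^{2} + I p\right)$ ($t{\left(I,p \right)} = \left(\left(I^{2} + I p\right) + I\right) I p + I = \left(I + I^{2} + I p\right) I p + I = I \left(I + I^{2} + I p\right) p + I = I p \left(I + I^{2} + I p\right) + I = I + I p \left(I + I^{2} + I p\right)$)
$A = -1048353$ ($A = 2295 - 24 \left(1 + 24 \cdot 32 + 24 \cdot 32^{2} + 32 \cdot 24^{2}\right) = 2295 - 24 \left(1 + 768 + 24 \cdot 1024 + 32 \cdot 576\right) = 2295 - 24 \left(1 + 768 + 24576 + 18432\right) = 2295 - 24 \cdot 43777 = 2295 - 1050648 = -1048353$)
$-2450 - A = -2450 - -1048353 = -2450 + 1048353 = 1045903$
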